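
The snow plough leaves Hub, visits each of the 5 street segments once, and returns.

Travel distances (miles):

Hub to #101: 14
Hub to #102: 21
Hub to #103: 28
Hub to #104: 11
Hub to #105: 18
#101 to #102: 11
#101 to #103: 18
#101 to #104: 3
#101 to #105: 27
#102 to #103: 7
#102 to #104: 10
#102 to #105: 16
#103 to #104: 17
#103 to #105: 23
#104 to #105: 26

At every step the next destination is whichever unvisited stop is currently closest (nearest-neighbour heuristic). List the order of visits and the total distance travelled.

Hub → [#104:11 / #101:14 / #105:18 / #102:21 / #103:28] → #104 (11)
#104 → [#101:3 / #102:10 / #103:17 / #105:26] → #101 (3)
#101 → [#102:11 / #103:18 / #105:27] → #102 (11)
#102 → [#103:7 / #105:16] → #103 (7)
#103 → [#105:23] → #105 (23)
Return #105→Hub: 18.
Total = 11 + 3 + 11 + 7 + 23 + 18 = 73.

Nearest-neighbour total = 73 miles; route Hub → #104 → #101 → #102 → #103 → #105 → Hub.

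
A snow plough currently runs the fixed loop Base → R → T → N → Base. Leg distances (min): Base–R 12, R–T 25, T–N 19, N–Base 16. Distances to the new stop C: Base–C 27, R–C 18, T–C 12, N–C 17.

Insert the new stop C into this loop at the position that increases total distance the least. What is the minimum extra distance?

Insertion cost between consecutive stops i–j is d(i,C) + d(C,j) − d(i,j):
  between Base and R: 27 + 18 − 12 = 33
  between R and T: 18 + 12 − 25 = 5
  between T and N: 12 + 17 − 19 = 10
  between N and Base: 17 + 27 − 16 = 28
Cheapest insertion is between R and T, adding 5.
New total = 72 + 5 = 77.

+5 min — insert C between R and T.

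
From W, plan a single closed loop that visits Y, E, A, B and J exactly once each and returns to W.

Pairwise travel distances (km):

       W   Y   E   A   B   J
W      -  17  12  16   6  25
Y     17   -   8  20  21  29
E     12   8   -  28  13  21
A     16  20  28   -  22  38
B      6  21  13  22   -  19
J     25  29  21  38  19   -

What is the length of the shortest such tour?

90 km — the shortest possible round trip.

W → Y → E → A → B → J → W: 17+8+28+22+19+25 = 119
W → Y → E → A → J → B → W: 17+8+28+38+19+6 = 116
W → Y → E → B → A → J → W: 17+8+13+22+38+25 = 123
W → Y → E → B → J → A → W: 17+8+13+19+38+16 = 111
W → Y → E → J → A → B → W: 17+8+21+38+22+6 = 112
W → Y → E → J → B → A → W: 17+8+21+19+22+16 = 103
W → Y → A → E → B → J → W: 17+20+28+13+19+25 = 122
W → Y → A → E → J → B → W: 17+20+28+21+19+6 = 111
W → Y → A → B → E → J → W: 17+20+22+13+21+25 = 118
W → Y → A → B → J → E → W: 17+20+22+19+21+12 = 111
W → Y → A → J → E → B → W: 17+20+38+21+13+6 = 115
W → Y → A → J → B → E → W: 17+20+38+19+13+12 = 119
W → Y → B → E → A → J → W: 17+21+13+28+38+25 = 142
W → Y → B → E → J → A → W: 17+21+13+21+38+16 = 126
… (46 more)
W → A → Y → E → J → B → W: 16+20+8+21+19+6 = 90  ← best
The minimum is 90.
One optimal route: W → A → Y → E → J → B → W (or its reverse).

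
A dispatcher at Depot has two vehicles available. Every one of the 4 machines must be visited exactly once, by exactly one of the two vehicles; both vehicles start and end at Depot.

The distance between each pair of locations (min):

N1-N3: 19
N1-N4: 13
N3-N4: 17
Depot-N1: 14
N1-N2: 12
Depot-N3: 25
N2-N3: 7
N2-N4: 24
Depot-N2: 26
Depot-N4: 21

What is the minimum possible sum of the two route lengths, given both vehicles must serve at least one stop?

There are 2^3 − 1 = 7 ways to divide the 4 stops into two non-empty groups. For each, the best each vehicle can do is its own shortest tour through its group:
  {N1} + {N2, N3, N4}: 28 + 71 = 99
  {N2} + {N1, N3, N4}: 52 + 69 = 121
  {N1, N2} + {N3, N4}: 52 + 63 = 115
  {N3} + {N1, N2, N4}: 50 + 71 = 121
  {N1, N3} + {N2, N4}: 58 + 71 = 129
  {N2, N3} + {N1, N4}: 58 + 48 = 106
  … (7 splits in total)
Best: vehicle 1 Depot → N1 → Depot = 28; vehicle 2 Depot → N2 → N3 → N4 → Depot = 71; combined 99.

Minimum combined distance: 99 min.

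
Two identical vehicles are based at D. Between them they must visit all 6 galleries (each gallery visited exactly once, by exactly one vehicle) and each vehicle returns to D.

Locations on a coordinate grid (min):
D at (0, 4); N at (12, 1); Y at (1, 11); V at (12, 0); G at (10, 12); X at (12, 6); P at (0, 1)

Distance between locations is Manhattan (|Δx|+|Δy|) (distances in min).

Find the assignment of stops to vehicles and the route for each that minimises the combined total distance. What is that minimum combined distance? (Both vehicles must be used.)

Check every non-empty split of the stops between the two vehicles; for each half take its own optimal tour:
  {N} + {Y, V, G, X, P}: 30 + 48 = 78
  {Y} + {N, V, G, X, P}: 16 + 48 = 64
  {N, Y} + {V, G, X, P}: 44 + 48 = 92
  {V} + {N, Y, G, X, P}: 32 + 46 = 78
  {N, V} + {Y, G, X, P}: 32 + 46 = 78
  {Y, V} + {N, G, X, P}: 46 + 46 = 92
  … (31 splits in total)
  {N, Y, V, G, X} + {P}: 48 + 6 = 54  ← best
Best: vehicle 1 D → N → V → X → G → Y → D = 48; vehicle 2 D → P → D = 6; combined 54.

Minimum combined distance: 54 min.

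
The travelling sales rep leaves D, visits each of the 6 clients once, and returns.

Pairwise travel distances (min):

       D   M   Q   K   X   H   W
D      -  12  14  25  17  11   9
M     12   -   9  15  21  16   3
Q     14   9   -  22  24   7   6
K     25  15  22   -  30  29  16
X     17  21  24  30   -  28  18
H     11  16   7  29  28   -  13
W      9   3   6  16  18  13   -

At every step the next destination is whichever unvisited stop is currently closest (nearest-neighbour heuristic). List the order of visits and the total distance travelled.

D → [W:9 / H:11 / M:12 / Q:14 / X:17 / K:25] → W (9)
W → [M:3 / Q:6 / H:13 / K:16 / X:18] → M (3)
M → [Q:9 / K:15 / H:16 / X:21] → Q (9)
Q → [H:7 / K:22 / X:24] → H (7)
H → [X:28 / K:29] → X (28)
X → [K:30] → K (30)
Return K→D: 25.
Total = 9 + 3 + 9 + 7 + 28 + 30 + 25 = 111.

Total distance 111 min via the nearest-neighbour route D → W → M → Q → H → X → K → D.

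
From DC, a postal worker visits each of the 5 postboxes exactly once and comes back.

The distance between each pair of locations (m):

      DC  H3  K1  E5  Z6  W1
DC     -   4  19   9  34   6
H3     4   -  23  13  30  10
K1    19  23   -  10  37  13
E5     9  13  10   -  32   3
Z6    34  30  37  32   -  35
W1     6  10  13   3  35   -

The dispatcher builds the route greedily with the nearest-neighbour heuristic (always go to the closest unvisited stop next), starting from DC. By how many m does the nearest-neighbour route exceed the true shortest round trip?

Excess over optimum: 8 m.

From DC: H3=4, W1=6, E5=9, K1=19, Z6=34 → choose H3 (4).
From H3: W1=10, E5=13, K1=23, Z6=30 → choose W1 (10).
From W1: E5=3, K1=13, Z6=35 → choose E5 (3).
From E5: K1=10, Z6=32 → choose K1 (10).
From K1: Z6=37 → choose Z6 (37).
NN route DC → H3 → W1 → E5 → K1 → Z6 → DC costs 98.
Optimal: DC → H3 → Z6 → K1 → E5 → W1 → DC costs 90 (by enumerating all 60 distinct tours).
Excess = 98 − 90 = 8.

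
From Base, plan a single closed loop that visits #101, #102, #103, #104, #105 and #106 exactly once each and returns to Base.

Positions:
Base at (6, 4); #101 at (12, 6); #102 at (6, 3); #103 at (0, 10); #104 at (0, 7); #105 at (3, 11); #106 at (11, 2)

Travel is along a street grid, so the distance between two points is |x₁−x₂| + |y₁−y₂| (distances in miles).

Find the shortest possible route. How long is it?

42 miles — the shortest possible round trip.

With 6 stops there are 6!/2 = 360 distinct round trips (a route and its reverse cost the same).
Base - #101 - #102 - #103 - #104 - #105 - #106 - Base: 8+9+13+3+7+17+7 = 64
Base - #101 - #102 - #103 - #104 - #106 - #105 - Base: 8+9+13+3+16+17+10 = 76
Base - #101 - #102 - #103 - #105 - #104 - #106 - Base: 8+9+13+4+7+16+7 = 64
Base - #101 - #102 - #103 - #105 - #106 - #104 - Base: 8+9+13+4+17+16+9 = 76
Base - #101 - #102 - #103 - #106 - #104 - #105 - Base: 8+9+13+19+16+7+10 = 82
Base - #101 - #102 - #103 - #106 - #105 - #104 - Base: 8+9+13+19+17+7+9 = 82
Base - #101 - #102 - #104 - #103 - #105 - #106 - Base: 8+9+10+3+4+17+7 = 58
Base - #101 - #102 - #104 - #103 - #106 - #105 - Base: 8+9+10+3+19+17+10 = 76
… (352 more)
Base - #102 - #106 - #101 - #104 - #103 - #105 - Base: 1+6+5+13+3+4+10 = 42  ← best
The minimum is 42.
One optimal route: Base → #102 → #106 → #101 → #104 → #103 → #105 → Base (or its reverse).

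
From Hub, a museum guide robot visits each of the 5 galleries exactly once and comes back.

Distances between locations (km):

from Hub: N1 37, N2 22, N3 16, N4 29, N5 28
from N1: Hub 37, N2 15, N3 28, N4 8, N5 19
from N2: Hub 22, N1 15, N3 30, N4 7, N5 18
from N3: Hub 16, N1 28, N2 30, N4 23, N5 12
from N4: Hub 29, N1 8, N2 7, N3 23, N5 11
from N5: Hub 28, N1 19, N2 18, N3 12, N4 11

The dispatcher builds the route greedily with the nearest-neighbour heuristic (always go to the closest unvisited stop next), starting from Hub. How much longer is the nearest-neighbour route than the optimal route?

Hub: N3=16, N2=22, N5=28, N4=29, N1=37 ⇒ N3
N3: N5=12, N4=23, N1=28, N2=30 ⇒ N5
N5: N4=11, N2=18, N1=19 ⇒ N4
N4: N2=7, N1=8 ⇒ N2
N2: N1=15 ⇒ N1
NN route Hub → N3 → N5 → N4 → N2 → N1 → Hub costs 98.
Optimal: Hub → N2 → N1 → N4 → N5 → N3 → Hub costs 84 (by enumerating all 60 distinct tours).
Excess = 98 − 84 = 14.

Excess over optimum: 14 km.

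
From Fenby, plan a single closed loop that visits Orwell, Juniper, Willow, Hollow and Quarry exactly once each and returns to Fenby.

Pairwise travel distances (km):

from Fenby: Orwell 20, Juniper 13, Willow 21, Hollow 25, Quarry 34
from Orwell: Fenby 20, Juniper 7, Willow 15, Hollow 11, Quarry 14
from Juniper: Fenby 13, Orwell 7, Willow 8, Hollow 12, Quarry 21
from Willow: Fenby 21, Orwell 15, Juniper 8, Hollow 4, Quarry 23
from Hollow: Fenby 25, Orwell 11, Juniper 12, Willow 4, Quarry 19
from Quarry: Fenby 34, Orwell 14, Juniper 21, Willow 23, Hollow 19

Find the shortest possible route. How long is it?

78 km — the shortest possible round trip.

Fenby - Orwell - Juniper - Willow - Hollow - Quarry - Fenby: 20+7+8+4+19+34 = 92
Fenby - Orwell - Juniper - Willow - Quarry - Hollow - Fenby: 20+7+8+23+19+25 = 102
Fenby - Orwell - Juniper - Hollow - Willow - Quarry - Fenby: 20+7+12+4+23+34 = 100
Fenby - Orwell - Juniper - Hollow - Quarry - Willow - Fenby: 20+7+12+19+23+21 = 102
Fenby - Orwell - Juniper - Quarry - Willow - Hollow - Fenby: 20+7+21+23+4+25 = 100
Fenby - Orwell - Juniper - Quarry - Hollow - Willow - Fenby: 20+7+21+19+4+21 = 92
Fenby - Orwell - Willow - Juniper - Hollow - Quarry - Fenby: 20+15+8+12+19+34 = 108
Fenby - Orwell - Willow - Juniper - Quarry - Hollow - Fenby: 20+15+8+21+19+25 = 108
Fenby - Orwell - Willow - Hollow - Juniper - Quarry - Fenby: 20+15+4+12+21+34 = 106
Fenby - Orwell - Willow - Hollow - Quarry - Juniper - Fenby: 20+15+4+19+21+13 = 92
Fenby - Orwell - Willow - Quarry - Juniper - Hollow - Fenby: 20+15+23+21+12+25 = 116
Fenby - Orwell - Willow - Quarry - Hollow - Juniper - Fenby: 20+15+23+19+12+13 = 102
Fenby - Orwell - Hollow - Juniper - Willow - Quarry - Fenby: 20+11+12+8+23+34 = 108
Fenby - Orwell - Hollow - Juniper - Quarry - Willow - Fenby: 20+11+12+21+23+21 = 108
… (46 more)
Fenby - Orwell - Quarry - Hollow - Willow - Juniper - Fenby: 20+14+19+4+8+13 = 78  ← best
The minimum is 78.
One optimal route: Fenby → Orwell → Quarry → Hollow → Willow → Juniper → Fenby (or its reverse).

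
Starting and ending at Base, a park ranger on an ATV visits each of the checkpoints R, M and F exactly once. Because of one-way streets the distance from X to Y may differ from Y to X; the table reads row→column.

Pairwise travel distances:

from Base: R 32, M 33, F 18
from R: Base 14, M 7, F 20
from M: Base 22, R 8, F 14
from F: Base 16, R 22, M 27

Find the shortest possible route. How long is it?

Base-R-M-F-Base: 32+7+14+16 = 69
Base-R-F-M-Base: 32+20+27+22 = 101
Base-M-R-F-Base: 33+8+20+16 = 77
Base-M-F-R-Base: 33+14+22+14 = 83
Base-F-R-M-Base: 18+22+7+22 = 69
Base-F-M-R-Base: 18+27+8+14 = 67
The minimum is 67.
One optimal route: Base → F → M → R → Base.

67 — the shortest possible round trip.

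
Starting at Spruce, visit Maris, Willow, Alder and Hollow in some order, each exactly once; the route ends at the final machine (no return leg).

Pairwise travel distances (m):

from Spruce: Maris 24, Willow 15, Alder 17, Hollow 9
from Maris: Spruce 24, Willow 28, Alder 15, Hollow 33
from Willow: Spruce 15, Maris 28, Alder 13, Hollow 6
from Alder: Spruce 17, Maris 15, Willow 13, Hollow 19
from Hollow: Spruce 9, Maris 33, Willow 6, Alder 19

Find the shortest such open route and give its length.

Shortest open route: 43 m.

There are 4! = 24 possible orderings.
Spruce → Maris → Willow → Alder → Hollow: 24+28+13+19 = 84
Spruce → Maris → Willow → Hollow → Alder: 24+28+6+19 = 77
Spruce → Maris → Alder → Willow → Hollow: 24+15+13+6 = 58
Spruce → Maris → Alder → Hollow → Willow: 24+15+19+6 = 64
Spruce → Maris → Hollow → Willow → Alder: 24+33+6+13 = 76
Spruce → Maris → Hollow → Alder → Willow: 24+33+19+13 = 89
Spruce → Willow → Maris → Alder → Hollow: 15+28+15+19 = 77
Spruce → Willow → Maris → Hollow → Alder: 15+28+33+19 = 95
Spruce → Willow → Alder → Maris → Hollow: 15+13+15+33 = 76
Spruce → Willow → Alder → Hollow → Maris: 15+13+19+33 = 80
Spruce → Willow → Hollow → Maris → Alder: 15+6+33+15 = 69
Spruce → Willow → Hollow → Alder → Maris: 15+6+19+15 = 55
Spruce → Alder → Maris → Willow → Hollow: 17+15+28+6 = 66
Spruce → Alder → Maris → Hollow → Willow: 17+15+33+6 = 71
… (10 more)
Spruce → Hollow → Willow → Alder → Maris: 9+6+13+15 = 43  ← best
The minimum is 43.
One shortest path: Spruce → Hollow → Willow → Alder → Maris.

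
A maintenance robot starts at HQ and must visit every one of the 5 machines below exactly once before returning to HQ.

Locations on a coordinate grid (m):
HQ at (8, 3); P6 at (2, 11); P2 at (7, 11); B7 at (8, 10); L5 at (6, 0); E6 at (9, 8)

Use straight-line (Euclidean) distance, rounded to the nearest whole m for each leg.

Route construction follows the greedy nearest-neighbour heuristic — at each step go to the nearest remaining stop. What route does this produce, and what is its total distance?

HQ → [L5:4 / E6:5 / B7:7 / P2:8 / P6:10] → L5 (4)
L5 → [E6:9 / B7:10 / P2:11 / P6:12] → E6 (9)
E6 → [B7:2 / P2:4 / P6:8] → B7 (2)
B7 → [P2:1 / P6:6] → P2 (1)
P2 → [P6:5] → P6 (5)
Return P6→HQ: 10.
Total = 4 + 9 + 2 + 1 + 5 + 10 = 31.

Nearest-neighbour total = 31 m; route HQ → L5 → E6 → B7 → P2 → P6 → HQ.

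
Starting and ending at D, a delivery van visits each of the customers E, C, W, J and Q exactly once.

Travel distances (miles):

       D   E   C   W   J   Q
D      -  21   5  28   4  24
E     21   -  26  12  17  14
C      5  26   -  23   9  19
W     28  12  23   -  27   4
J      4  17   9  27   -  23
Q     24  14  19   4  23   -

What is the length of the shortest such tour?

Minimum total distance: 61 miles.

There are 60 distinct closed tours to check (reversals are equivalent).
D → E → C → W → J → Q → D: 21+26+23+27+23+24 = 144
D → E → C → W → Q → J → D: 21+26+23+4+23+4 = 101
D → E → C → J → W → Q → D: 21+26+9+27+4+24 = 111
D → E → C → J → Q → W → D: 21+26+9+23+4+28 = 111
D → E → C → Q → W → J → D: 21+26+19+4+27+4 = 101
D → E → C → Q → J → W → D: 21+26+19+23+27+28 = 144
D → E → W → C → J → Q → D: 21+12+23+9+23+24 = 112
D → E → W → C → Q → J → D: 21+12+23+19+23+4 = 102
D → E → W → J → C → Q → D: 21+12+27+9+19+24 = 112
D → E → W → J → Q → C → D: 21+12+27+23+19+5 = 107
D → E → W → Q → C → J → D: 21+12+4+19+9+4 = 69
D → E → W → Q → J → C → D: 21+12+4+23+9+5 = 74
D → E → J → C → W → Q → D: 21+17+9+23+4+24 = 98
D → E → J → C → Q → W → D: 21+17+9+19+4+28 = 98
… (46 more)
D → C → Q → W → E → J → D: 5+19+4+12+17+4 = 61  ← best
The minimum is 61.
One optimal route: D → C → Q → W → E → J → D (or its reverse).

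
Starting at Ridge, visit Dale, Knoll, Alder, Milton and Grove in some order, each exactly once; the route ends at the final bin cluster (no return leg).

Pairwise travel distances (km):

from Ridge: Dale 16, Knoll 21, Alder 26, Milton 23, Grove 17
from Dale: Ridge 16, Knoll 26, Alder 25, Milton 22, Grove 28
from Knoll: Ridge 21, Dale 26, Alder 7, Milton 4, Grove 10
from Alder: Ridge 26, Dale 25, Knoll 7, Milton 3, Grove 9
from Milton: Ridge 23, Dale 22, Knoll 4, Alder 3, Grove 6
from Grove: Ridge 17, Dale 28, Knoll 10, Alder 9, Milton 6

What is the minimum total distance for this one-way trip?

58 km — the minimum one-way total.

There are 5! = 120 possible orderings.
Ridge→Dale→Knoll→Alder→Milton→Grove: 16+26+7+3+6 = 58
Ridge→Dale→Knoll→Alder→Grove→Milton: 16+26+7+9+6 = 64
Ridge→Dale→Knoll→Milton→Alder→Grove: 16+26+4+3+9 = 58
Ridge→Dale→Knoll→Milton→Grove→Alder: 16+26+4+6+9 = 61
Ridge→Dale→Knoll→Grove→Alder→Milton: 16+26+10+9+3 = 64
Ridge→Dale→Knoll→Grove→Milton→Alder: 16+26+10+6+3 = 61
Ridge→Dale→Alder→Knoll→Milton→Grove: 16+25+7+4+6 = 58
Ridge→Dale→Alder→Knoll→Grove→Milton: 16+25+7+10+6 = 64
Ridge→Dale→Alder→Milton→Knoll→Grove: 16+25+3+4+10 = 58
Ridge→Dale→Alder→Milton→Grove→Knoll: 16+25+3+6+10 = 60
Ridge→Dale→Alder→Grove→Knoll→Milton: 16+25+9+10+4 = 64
Ridge→Dale→Alder→Grove→Milton→Knoll: 16+25+9+6+4 = 60
Ridge→Dale→Milton→Knoll→Alder→Grove: 16+22+4+7+9 = 58
Ridge→Dale→Milton→Knoll→Grove→Alder: 16+22+4+10+9 = 61
… (106 more)
The minimum is 58.
One shortest path: Ridge → Dale → Knoll → Alder → Milton → Grove.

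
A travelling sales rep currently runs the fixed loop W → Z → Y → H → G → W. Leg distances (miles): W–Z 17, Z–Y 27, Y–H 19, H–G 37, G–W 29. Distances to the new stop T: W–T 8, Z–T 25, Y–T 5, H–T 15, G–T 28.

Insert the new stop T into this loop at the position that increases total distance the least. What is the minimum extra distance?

Insertion cost between consecutive stops i–j is d(i,T) + d(T,j) − d(i,j):
  between W and Z: 8 + 25 − 17 = 16
  between Z and Y: 25 + 5 − 27 = 3
  between Y and H: 5 + 15 − 19 = 1
  between H and G: 15 + 28 − 37 = 6
  between G and W: 28 + 8 − 29 = 7
Cheapest insertion is between Y and H, adding 1.
New total = 129 + 1 = 130.

Minimum extra distance: 1 miles, inserting T between Y and H.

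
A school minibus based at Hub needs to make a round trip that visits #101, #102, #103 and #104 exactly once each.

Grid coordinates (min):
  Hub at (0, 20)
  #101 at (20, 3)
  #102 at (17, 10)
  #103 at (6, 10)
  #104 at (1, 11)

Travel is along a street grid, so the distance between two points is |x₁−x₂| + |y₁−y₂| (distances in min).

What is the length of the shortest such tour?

With 4 stops there are 4!/2 = 12 distinct round trips (a route and its reverse cost the same).
Hub→#101→#102→#103→#104→Hub: 37+10+11+6+10 = 74
Hub→#101→#102→#104→#103→Hub: 37+10+17+6+16 = 86
Hub→#101→#103→#102→#104→Hub: 37+21+11+17+10 = 96
Hub→#101→#103→#104→#102→Hub: 37+21+6+17+27 = 108
Hub→#101→#104→#102→#103→Hub: 37+27+17+11+16 = 108
Hub→#101→#104→#103→#102→Hub: 37+27+6+11+27 = 108
Hub→#102→#101→#103→#104→Hub: 27+10+21+6+10 = 74
Hub→#102→#101→#104→#103→Hub: 27+10+27+6+16 = 86
Hub→#102→#103→#101→#104→Hub: 27+11+21+27+10 = 96
Hub→#102→#104→#101→#103→Hub: 27+17+27+21+16 = 108
Hub→#103→#101→#102→#104→Hub: 16+21+10+17+10 = 74
Hub→#103→#102→#101→#104→Hub: 16+11+10+27+10 = 74
The minimum is 74.
One optimal route: Hub → #101 → #102 → #103 → #104 → Hub (or its reverse).

Minimum total distance: 74 min.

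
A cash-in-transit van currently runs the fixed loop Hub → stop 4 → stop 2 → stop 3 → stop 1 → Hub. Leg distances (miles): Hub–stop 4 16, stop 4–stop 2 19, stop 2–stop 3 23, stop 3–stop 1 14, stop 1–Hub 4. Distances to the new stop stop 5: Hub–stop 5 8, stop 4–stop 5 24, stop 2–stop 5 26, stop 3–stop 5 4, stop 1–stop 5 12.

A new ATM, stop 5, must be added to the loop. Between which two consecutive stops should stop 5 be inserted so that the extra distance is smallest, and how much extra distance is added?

Minimum extra distance: 2 miles, inserting stop 5 between stop 3 and stop 1.

Insertion cost between consecutive stops i–j is d(i,stop 5) + d(stop 5,j) − d(i,j):
  between Hub and stop 4: 8 + 24 − 16 = 16
  between stop 4 and stop 2: 24 + 26 − 19 = 31
  between stop 2 and stop 3: 26 + 4 − 23 = 7
  between stop 3 and stop 1: 4 + 12 − 14 = 2
  between stop 1 and Hub: 12 + 8 − 4 = 16
Cheapest insertion is between stop 3 and stop 1, adding 2.
New total = 76 + 2 = 78.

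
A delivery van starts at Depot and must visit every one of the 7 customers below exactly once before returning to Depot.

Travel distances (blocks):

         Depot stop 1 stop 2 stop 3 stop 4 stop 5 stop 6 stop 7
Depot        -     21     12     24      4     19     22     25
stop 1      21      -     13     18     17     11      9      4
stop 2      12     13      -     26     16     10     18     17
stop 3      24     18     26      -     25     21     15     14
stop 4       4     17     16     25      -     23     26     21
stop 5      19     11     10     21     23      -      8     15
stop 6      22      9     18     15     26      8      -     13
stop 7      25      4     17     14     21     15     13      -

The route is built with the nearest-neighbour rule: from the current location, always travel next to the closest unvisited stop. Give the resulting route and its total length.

89 blocks along Depot → stop 4 → stop 2 → stop 5 → stop 6 → stop 1 → stop 7 → stop 3 → Depot.

From Depot: distances to unvisited — stop 4=4, stop 2=12, stop 5=19, stop 1=21, stop 6=22, stop 3=24, stop 7=25. Nearest is stop 4 (4).
From stop 4: distances to unvisited — stop 2=16, stop 1=17, stop 7=21, stop 5=23, stop 3=25, stop 6=26. Nearest is stop 2 (16).
From stop 2: distances to unvisited — stop 5=10, stop 1=13, stop 7=17, stop 6=18, stop 3=26. Nearest is stop 5 (10).
From stop 5: distances to unvisited — stop 6=8, stop 1=11, stop 7=15, stop 3=21. Nearest is stop 6 (8).
From stop 6: distances to unvisited — stop 1=9, stop 7=13, stop 3=15. Nearest is stop 1 (9).
From stop 1: distances to unvisited — stop 7=4, stop 3=18. Nearest is stop 7 (4).
From stop 7: distances to unvisited — stop 3=14. Nearest is stop 3 (14).
Return stop 3→Depot: 24.
Total = 4 + 16 + 10 + 8 + 9 + 4 + 14 + 24 = 89.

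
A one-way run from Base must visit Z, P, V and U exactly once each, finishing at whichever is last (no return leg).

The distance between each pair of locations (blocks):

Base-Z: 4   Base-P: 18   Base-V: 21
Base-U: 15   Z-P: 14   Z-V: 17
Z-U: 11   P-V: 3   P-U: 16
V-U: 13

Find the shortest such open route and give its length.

Shortest open route: 31 blocks.

There are 4! = 24 possible orderings.
Base - Z - P - V - U: 4+14+3+13 = 34
Base - Z - P - U - V: 4+14+16+13 = 47
Base - Z - V - P - U: 4+17+3+16 = 40
Base - Z - V - U - P: 4+17+13+16 = 50
Base - Z - U - P - V: 4+11+16+3 = 34
Base - Z - U - V - P: 4+11+13+3 = 31
Base - P - Z - V - U: 18+14+17+13 = 62
Base - P - Z - U - V: 18+14+11+13 = 56
Base - P - V - Z - U: 18+3+17+11 = 49
Base - P - V - U - Z: 18+3+13+11 = 45
Base - P - U - Z - V: 18+16+11+17 = 62
Base - P - U - V - Z: 18+16+13+17 = 64
Base - V - Z - P - U: 21+17+14+16 = 68
Base - V - Z - U - P: 21+17+11+16 = 65
… (10 more)
The minimum is 31.
One shortest path: Base → Z → U → V → P.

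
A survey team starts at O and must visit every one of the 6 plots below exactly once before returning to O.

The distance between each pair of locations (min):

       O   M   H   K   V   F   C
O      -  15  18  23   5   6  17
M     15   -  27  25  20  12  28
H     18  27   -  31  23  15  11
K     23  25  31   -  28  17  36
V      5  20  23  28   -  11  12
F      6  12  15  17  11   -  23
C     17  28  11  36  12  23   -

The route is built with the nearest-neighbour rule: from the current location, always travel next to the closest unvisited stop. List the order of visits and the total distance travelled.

Total distance 112 min via the nearest-neighbour route O → V → F → M → K → H → C → O.

From O: distances to unvisited — V=5, F=6, M=15, C=17, H=18, K=23. Nearest is V (5).
From V: distances to unvisited — F=11, C=12, M=20, H=23, K=28. Nearest is F (11).
From F: distances to unvisited — M=12, H=15, K=17, C=23. Nearest is M (12).
From M: distances to unvisited — K=25, H=27, C=28. Nearest is K (25).
From K: distances to unvisited — H=31, C=36. Nearest is H (31).
From H: distances to unvisited — C=11. Nearest is C (11).
Return C→O: 17.
Total = 5 + 11 + 12 + 25 + 31 + 11 + 17 = 112.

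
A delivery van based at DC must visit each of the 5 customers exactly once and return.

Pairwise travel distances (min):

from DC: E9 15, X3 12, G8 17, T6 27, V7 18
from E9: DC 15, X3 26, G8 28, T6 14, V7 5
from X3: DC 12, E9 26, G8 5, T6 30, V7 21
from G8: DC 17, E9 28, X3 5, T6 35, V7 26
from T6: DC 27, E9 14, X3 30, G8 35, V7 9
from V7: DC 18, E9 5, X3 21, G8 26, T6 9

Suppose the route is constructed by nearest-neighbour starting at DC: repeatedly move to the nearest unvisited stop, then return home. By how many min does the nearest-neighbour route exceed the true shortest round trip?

DC: X3=12, E9=15, G8=17, V7=18, T6=27 ⇒ X3
X3: G8=5, V7=21, E9=26, T6=30 ⇒ G8
G8: V7=26, E9=28, T6=35 ⇒ V7
V7: E9=5, T6=9 ⇒ E9
E9: T6=14 ⇒ T6
NN route DC → X3 → G8 → V7 → E9 → T6 → DC costs 89.
Optimal: DC → E9 → T6 → V7 → X3 → G8 → DC costs 81 (by enumerating all 60 distinct tours).
Excess = 89 − 81 = 8.

8 min longer than the optimal tour.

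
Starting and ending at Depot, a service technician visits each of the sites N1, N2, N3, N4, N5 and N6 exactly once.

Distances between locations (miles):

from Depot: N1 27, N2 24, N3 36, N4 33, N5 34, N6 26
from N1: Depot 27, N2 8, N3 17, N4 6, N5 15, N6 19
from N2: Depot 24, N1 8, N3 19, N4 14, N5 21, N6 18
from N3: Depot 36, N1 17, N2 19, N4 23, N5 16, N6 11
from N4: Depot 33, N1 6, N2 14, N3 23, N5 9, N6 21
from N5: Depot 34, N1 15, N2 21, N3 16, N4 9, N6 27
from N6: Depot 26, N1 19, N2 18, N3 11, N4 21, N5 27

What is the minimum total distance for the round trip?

With 6 stops there are 6!/2 = 360 distinct round trips (a route and its reverse cost the same).
Depot → N1 → N2 → N3 → N4 → N5 → N6 → Depot: 27+8+19+23+9+27+26 = 139
Depot → N1 → N2 → N3 → N4 → N6 → N5 → Depot: 27+8+19+23+21+27+34 = 159
Depot → N1 → N2 → N3 → N5 → N4 → N6 → Depot: 27+8+19+16+9+21+26 = 126
Depot → N1 → N2 → N3 → N5 → N6 → N4 → Depot: 27+8+19+16+27+21+33 = 151
Depot → N1 → N2 → N3 → N6 → N4 → N5 → Depot: 27+8+19+11+21+9+34 = 129
Depot → N1 → N2 → N3 → N6 → N5 → N4 → Depot: 27+8+19+11+27+9+33 = 134
Depot → N1 → N2 → N4 → N3 → N5 → N6 → Depot: 27+8+14+23+16+27+26 = 141
Depot → N1 → N2 → N4 → N3 → N6 → N5 → Depot: 27+8+14+23+11+27+34 = 144
… (352 more)
Depot → N2 → N1 → N4 → N5 → N3 → N6 → Depot: 24+8+6+9+16+11+26 = 100  ← best
The minimum is 100.
One optimal route: Depot → N2 → N1 → N4 → N5 → N3 → N6 → Depot (or its reverse).

100 miles — the shortest possible round trip.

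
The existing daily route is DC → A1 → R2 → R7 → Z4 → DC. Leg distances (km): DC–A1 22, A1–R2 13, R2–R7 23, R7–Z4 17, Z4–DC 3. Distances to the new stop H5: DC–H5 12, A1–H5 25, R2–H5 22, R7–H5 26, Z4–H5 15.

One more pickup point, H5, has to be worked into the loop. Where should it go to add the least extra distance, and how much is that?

Adding 15 km by placing H5 on the DC–A1 leg.

Insertion cost between consecutive stops i–j is d(i,H5) + d(H5,j) − d(i,j):
  between DC and A1: 12 + 25 − 22 = 15
  between A1 and R2: 25 + 22 − 13 = 34
  between R2 and R7: 22 + 26 − 23 = 25
  between R7 and Z4: 26 + 15 − 17 = 24
  between Z4 and DC: 15 + 12 − 3 = 24
Cheapest insertion is between DC and A1, adding 15.
New total = 78 + 15 = 93.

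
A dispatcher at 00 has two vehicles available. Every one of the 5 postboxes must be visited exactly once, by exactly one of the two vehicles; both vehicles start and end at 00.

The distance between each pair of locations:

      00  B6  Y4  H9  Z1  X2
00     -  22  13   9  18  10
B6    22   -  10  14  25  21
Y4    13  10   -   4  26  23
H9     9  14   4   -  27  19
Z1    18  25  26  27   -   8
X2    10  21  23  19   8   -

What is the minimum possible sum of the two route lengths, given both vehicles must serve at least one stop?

Check every non-empty split of the stops between the two vehicles; for each half take its own optimal tour:
  {B6} + {Y4, H9, Z1, X2}: 44 + 57 = 101
  {Y4} + {B6, H9, Z1, X2}: 26 + 66 = 92
  {B6, Y4} + {H9, Z1, X2}: 45 + 54 = 99
  {H9} + {B6, Y4, Z1, X2}: 18 + 66 = 84
  {B6, H9} + {Y4, Z1, X2}: 45 + 57 = 102
  {Y4, H9} + {B6, Z1, X2}: 26 + 65 = 91
  … (15 splits in total)
  {B6, Y4, H9} + {Z1, X2}: 45 + 36 = 81  ← best
Best: vehicle 1 00 → B6 → Y4 → H9 → 00 = 45; vehicle 2 00 → Z1 → X2 → 00 = 36; combined 81.

Minimum combined distance: 81.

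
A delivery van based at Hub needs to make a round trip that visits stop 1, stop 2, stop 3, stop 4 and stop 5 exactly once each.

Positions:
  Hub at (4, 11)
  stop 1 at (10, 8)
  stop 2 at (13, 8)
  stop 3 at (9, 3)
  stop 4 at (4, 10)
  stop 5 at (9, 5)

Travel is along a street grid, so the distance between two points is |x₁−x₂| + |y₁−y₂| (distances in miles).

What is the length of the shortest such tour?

There are 60 distinct closed tours to check (reversals are equivalent).
Hub → stop 1 → stop 2 → stop 3 → stop 4 → stop 5 → Hub: 9+3+9+12+10+11 = 54
Hub → stop 1 → stop 2 → stop 3 → stop 5 → stop 4 → Hub: 9+3+9+2+10+1 = 34
Hub → stop 1 → stop 2 → stop 4 → stop 3 → stop 5 → Hub: 9+3+11+12+2+11 = 48
Hub → stop 1 → stop 2 → stop 4 → stop 5 → stop 3 → Hub: 9+3+11+10+2+13 = 48
Hub → stop 1 → stop 2 → stop 5 → stop 3 → stop 4 → Hub: 9+3+7+2+12+1 = 34
Hub → stop 1 → stop 2 → stop 5 → stop 4 → stop 3 → Hub: 9+3+7+10+12+13 = 54
Hub → stop 1 → stop 3 → stop 2 → stop 4 → stop 5 → Hub: 9+6+9+11+10+11 = 56
Hub → stop 1 → stop 3 → stop 2 → stop 5 → stop 4 → Hub: 9+6+9+7+10+1 = 42
Hub → stop 1 → stop 3 → stop 4 → stop 2 → stop 5 → Hub: 9+6+12+11+7+11 = 56
Hub → stop 1 → stop 3 → stop 4 → stop 5 → stop 2 → Hub: 9+6+12+10+7+12 = 56
Hub → stop 1 → stop 3 → stop 5 → stop 2 → stop 4 → Hub: 9+6+2+7+11+1 = 36
Hub → stop 1 → stop 3 → stop 5 → stop 4 → stop 2 → Hub: 9+6+2+10+11+12 = 50
Hub → stop 1 → stop 4 → stop 2 → stop 3 → stop 5 → Hub: 9+8+11+9+2+11 = 50
Hub → stop 1 → stop 4 → stop 2 → stop 5 → stop 3 → Hub: 9+8+11+7+2+13 = 50
… (46 more)
The minimum is 34.
One optimal route: Hub → stop 1 → stop 2 → stop 3 → stop 5 → stop 4 → Hub (or its reverse).

Shortest round trip = 34 miles.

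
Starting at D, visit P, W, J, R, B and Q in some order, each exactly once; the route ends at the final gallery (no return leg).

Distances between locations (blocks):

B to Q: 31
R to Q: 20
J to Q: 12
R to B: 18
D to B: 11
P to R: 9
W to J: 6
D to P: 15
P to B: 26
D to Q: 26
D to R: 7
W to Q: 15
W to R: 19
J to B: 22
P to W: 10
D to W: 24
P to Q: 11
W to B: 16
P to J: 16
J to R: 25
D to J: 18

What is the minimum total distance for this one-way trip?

Shortest open route: 61 blocks.

There are 6! = 720 possible orderings.
D → P → W → J → R → B → Q: 15+10+6+25+18+31 = 105
D → P → W → J → R → Q → B: 15+10+6+25+20+31 = 107
D → P → W → J → B → R → Q: 15+10+6+22+18+20 = 91
D → P → W → J → B → Q → R: 15+10+6+22+31+20 = 104
D → P → W → J → Q → R → B: 15+10+6+12+20+18 = 81
D → P → W → J → Q → B → R: 15+10+6+12+31+18 = 92
D → P → W → R → J → B → Q: 15+10+19+25+22+31 = 122
D → P → W → R → J → Q → B: 15+10+19+25+12+31 = 112
… (712 more)
D → R → P → Q → J → W → B: 7+9+11+12+6+16 = 61  ← best
The minimum is 61.
One shortest path: D → R → P → Q → J → W → B.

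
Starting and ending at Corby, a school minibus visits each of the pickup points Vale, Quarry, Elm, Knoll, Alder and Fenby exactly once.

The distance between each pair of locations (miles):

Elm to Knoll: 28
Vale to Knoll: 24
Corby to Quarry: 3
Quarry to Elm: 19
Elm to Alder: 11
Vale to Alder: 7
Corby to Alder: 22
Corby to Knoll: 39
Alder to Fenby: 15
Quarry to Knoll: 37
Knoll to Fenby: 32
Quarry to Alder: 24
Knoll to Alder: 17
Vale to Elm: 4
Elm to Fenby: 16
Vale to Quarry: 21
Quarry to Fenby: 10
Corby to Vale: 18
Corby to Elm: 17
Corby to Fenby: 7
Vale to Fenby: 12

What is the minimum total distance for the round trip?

There are 360 distinct closed tours to check (reversals are equivalent).
Corby → Vale → Quarry → Elm → Knoll → Alder → Fenby → Corby: 18+21+19+28+17+15+7 = 125
Corby → Vale → Quarry → Elm → Knoll → Fenby → Alder → Corby: 18+21+19+28+32+15+22 = 155
Corby → Vale → Quarry → Elm → Alder → Knoll → Fenby → Corby: 18+21+19+11+17+32+7 = 125
Corby → Vale → Quarry → Elm → Alder → Fenby → Knoll → Corby: 18+21+19+11+15+32+39 = 155
Corby → Vale → Quarry → Elm → Fenby → Knoll → Alder → Corby: 18+21+19+16+32+17+22 = 145
Corby → Vale → Quarry → Elm → Fenby → Alder → Knoll → Corby: 18+21+19+16+15+17+39 = 145
Corby → Vale → Quarry → Knoll → Elm → Alder → Fenby → Corby: 18+21+37+28+11+15+7 = 137
Corby → Vale → Quarry → Knoll → Elm → Fenby → Alder → Corby: 18+21+37+28+16+15+22 = 157
… (352 more)
Corby → Quarry → Elm → Vale → Knoll → Alder → Fenby → Corby: 3+19+4+24+17+15+7 = 89  ← best
The minimum is 89.
One optimal route: Corby → Quarry → Elm → Vale → Knoll → Alder → Fenby → Corby (or its reverse).

89 miles — the shortest possible round trip.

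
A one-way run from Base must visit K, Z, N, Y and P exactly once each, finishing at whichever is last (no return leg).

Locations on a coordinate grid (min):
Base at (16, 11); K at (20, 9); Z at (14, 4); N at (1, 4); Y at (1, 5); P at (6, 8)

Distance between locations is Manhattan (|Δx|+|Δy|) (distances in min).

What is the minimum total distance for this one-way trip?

There are 5! = 120 possible orderings.
Base→K→Z→N→Y→P: 6+11+13+1+8 = 39
Base→K→Z→N→P→Y: 6+11+13+9+8 = 47
Base→K→Z→Y→N→P: 6+11+14+1+9 = 41
Base→K→Z→Y→P→N: 6+11+14+8+9 = 48
Base→K→Z→P→N→Y: 6+11+12+9+1 = 39
Base→K→Z→P→Y→N: 6+11+12+8+1 = 38
Base→K→N→Z→Y→P: 6+24+13+14+8 = 65
Base→K→N→Z→P→Y: 6+24+13+12+8 = 63
Base→K→N→Y→Z→P: 6+24+1+14+12 = 57
Base→K→N→Y→P→Z: 6+24+1+8+12 = 51
Base→K→N→P→Z→Y: 6+24+9+12+14 = 65
Base→K→N→P→Y→Z: 6+24+9+8+14 = 61
Base→K→Y→Z→N→P: 6+23+14+13+9 = 65
Base→K→Y→Z→P→N: 6+23+14+12+9 = 64
… (106 more)
The minimum is 38.
One shortest path: Base → K → Z → P → Y → N.

Minimum one-way distance = 38 min.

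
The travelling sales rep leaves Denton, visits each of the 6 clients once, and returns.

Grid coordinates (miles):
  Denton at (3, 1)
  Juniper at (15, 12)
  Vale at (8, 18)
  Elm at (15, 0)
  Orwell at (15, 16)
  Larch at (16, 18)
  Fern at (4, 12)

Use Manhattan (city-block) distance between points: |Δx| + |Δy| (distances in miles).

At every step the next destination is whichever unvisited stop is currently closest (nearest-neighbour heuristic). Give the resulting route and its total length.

Total distance 62 miles via the nearest-neighbour route Denton → Fern → Vale → Larch → Orwell → Juniper → Elm → Denton.

At Denton the remaining stops are Fern 12, Elm 13, Vale 22, Juniper 23, Orwell 27, Larch 30; go to Fern.
At Fern the remaining stops are Vale 10, Juniper 11, Orwell 15, Larch 18, Elm 23; go to Vale.
At Vale the remaining stops are Larch 8, Orwell 9, Juniper 13, Elm 25; go to Larch.
At Larch the remaining stops are Orwell 3, Juniper 7, Elm 19; go to Orwell.
At Orwell the remaining stops are Juniper 4, Elm 16; go to Juniper.
At Juniper the remaining stops are Elm 12; go to Elm.
Return Elm→Denton: 13.
Total = 12 + 10 + 8 + 3 + 4 + 12 + 13 = 62.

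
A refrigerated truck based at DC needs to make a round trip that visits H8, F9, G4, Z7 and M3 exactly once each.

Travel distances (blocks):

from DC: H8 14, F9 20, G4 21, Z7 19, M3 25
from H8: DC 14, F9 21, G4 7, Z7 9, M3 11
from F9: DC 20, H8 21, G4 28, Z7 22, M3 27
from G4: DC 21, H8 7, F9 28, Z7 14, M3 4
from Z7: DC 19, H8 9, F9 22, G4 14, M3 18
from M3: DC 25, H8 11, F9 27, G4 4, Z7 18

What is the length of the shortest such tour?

Shortest round trip = 85 blocks.

With 5 stops there are 5!/2 = 60 distinct round trips (a route and its reverse cost the same).
DC-H8-F9-G4-Z7-M3-DC: 14+21+28+14+18+25 = 120
DC-H8-F9-G4-M3-Z7-DC: 14+21+28+4+18+19 = 104
DC-H8-F9-Z7-G4-M3-DC: 14+21+22+14+4+25 = 100
DC-H8-F9-Z7-M3-G4-DC: 14+21+22+18+4+21 = 100
DC-H8-F9-M3-G4-Z7-DC: 14+21+27+4+14+19 = 99
DC-H8-F9-M3-Z7-G4-DC: 14+21+27+18+14+21 = 115
DC-H8-G4-F9-Z7-M3-DC: 14+7+28+22+18+25 = 114
DC-H8-G4-F9-M3-Z7-DC: 14+7+28+27+18+19 = 113
DC-H8-G4-Z7-F9-M3-DC: 14+7+14+22+27+25 = 109
DC-H8-G4-Z7-M3-F9-DC: 14+7+14+18+27+20 = 100
DC-H8-G4-M3-F9-Z7-DC: 14+7+4+27+22+19 = 93
DC-H8-G4-M3-Z7-F9-DC: 14+7+4+18+22+20 = 85
DC-H8-Z7-F9-G4-M3-DC: 14+9+22+28+4+25 = 102
DC-H8-Z7-F9-M3-G4-DC: 14+9+22+27+4+21 = 97
… (46 more)
The minimum is 85.
One optimal route: DC → H8 → G4 → M3 → Z7 → F9 → DC (or its reverse).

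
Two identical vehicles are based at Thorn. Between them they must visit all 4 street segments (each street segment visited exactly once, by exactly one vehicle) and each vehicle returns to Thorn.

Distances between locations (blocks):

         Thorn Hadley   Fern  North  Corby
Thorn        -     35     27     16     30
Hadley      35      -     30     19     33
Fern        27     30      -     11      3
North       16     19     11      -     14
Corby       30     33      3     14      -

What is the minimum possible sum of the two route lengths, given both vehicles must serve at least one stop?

Try each way of splitting the stops between the two vehicles (each non-empty) and, for each split, find the best tour for each vehicle:
  {Hadley} + {Fern, North, Corby}: 70 + 60 = 130
  {Fern} + {Hadley, North, Corby}: 54 + 98 = 152
  {Hadley, Fern} + {North, Corby}: 92 + 60 = 152
  {North} + {Hadley, Fern, Corby}: 32 + 98 = 130
  {Hadley, North} + {Fern, Corby}: 70 + 60 = 130
  {Fern, North} + {Hadley, Corby}: 54 + 98 = 152
  … (7 splits in total)
Best: vehicle 1 Thorn → Hadley → Thorn = 70; vehicle 2 Thorn → Fern → Corby → North → Thorn = 60; combined 130.

130 blocks — the smallest possible combined total.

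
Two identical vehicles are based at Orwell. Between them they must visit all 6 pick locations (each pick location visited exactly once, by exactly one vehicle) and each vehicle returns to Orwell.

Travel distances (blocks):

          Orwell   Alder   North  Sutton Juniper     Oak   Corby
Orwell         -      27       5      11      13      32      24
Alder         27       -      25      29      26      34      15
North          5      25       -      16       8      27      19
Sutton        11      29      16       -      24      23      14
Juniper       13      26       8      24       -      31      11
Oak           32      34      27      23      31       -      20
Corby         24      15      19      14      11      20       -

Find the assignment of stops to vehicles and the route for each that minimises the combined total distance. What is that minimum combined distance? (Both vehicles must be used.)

117 blocks — the smallest possible combined total.

Check every non-empty split of the stops between the two vehicles; for each half take its own optimal tour:
  {Alder} + {North, Sutton, Juniper, Oak, Corby}: 54 + 78 = 132
  {North} + {Alder, Sutton, Juniper, Oak, Corby}: 10 + 107 = 117
  {Alder, North} + {Sutton, Juniper, Oak, Corby}: 57 + 78 = 135
  {Sutton} + {Alder, North, Juniper, Oak, Corby}: 22 + 105 = 127
  {Alder, Sutton} + {North, Juniper, Oak, Corby}: 67 + 76 = 143
  {North, Sutton} + {Alder, Juniper, Oak, Corby}: 32 + 105 = 137
  … (31 splits in total)
Best: vehicle 1 Orwell → North → Orwell = 10; vehicle 2 Orwell → Sutton → Oak → Alder → Corby → Juniper → Orwell = 107; combined 117.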